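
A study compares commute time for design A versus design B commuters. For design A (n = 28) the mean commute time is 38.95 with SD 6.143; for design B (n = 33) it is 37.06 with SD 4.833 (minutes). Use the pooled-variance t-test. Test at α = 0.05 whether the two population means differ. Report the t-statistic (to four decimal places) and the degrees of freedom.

t = 1.3444, df = 59

Let group 1 = design A, group 2 = design B. H0: μ_1 = μ_2; H1: μ_1 ≠ μ_2 (two-sample pooled-variance t-test, two-sided).
s_p² = [(28−1)·6.143² + (33−1)·4.833²]/(28+33−2) = 29.9379
t = (38.95 − 37.06)/√[29.9379·(1/28 + 1/33)] = 1.3444
df = n₁ + n₂ − 2 = 59
Two-sided p-value ≈ 0.1840
Since p ≈ 0.1840 > α = 0.05, fail to reject H0; the data do not provide sufficient evidence against H0.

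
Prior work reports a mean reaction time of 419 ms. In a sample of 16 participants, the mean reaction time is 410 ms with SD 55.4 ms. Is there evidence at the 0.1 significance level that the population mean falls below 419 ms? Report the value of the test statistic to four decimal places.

-0.6498

H0: μ = 419; H1: μ < 419 (one-sample t-test, left-tailed).
t = (x̄ − μ₀)/(s/√n) = (410 − 419)/(55.4/√16) = -0.6498
df = n − 1 = 15
p-value = P(T ≤ -0.6498) ≈ 0.2628
Since p ≈ 0.2628 > α = 0.1, fail to reject H0; the evidence is not statistically significant.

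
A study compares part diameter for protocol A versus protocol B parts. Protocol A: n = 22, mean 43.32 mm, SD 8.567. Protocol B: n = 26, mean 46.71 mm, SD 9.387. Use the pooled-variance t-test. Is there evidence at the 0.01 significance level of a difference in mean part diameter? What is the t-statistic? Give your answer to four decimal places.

-1.2971

Let group 1 = protocol A, group 2 = protocol B. H0: μ_1 = μ_2; H1: μ_1 ≠ μ_2 (two-sample pooled-variance t-test, two-sided).
s_p² = [(22−1)·8.567² + (26−1)·9.387²]/(22+26−2) = 81.3947
t = (43.32 − 46.71)/√[81.3947·(1/22 + 1/26)] = -1.2971
df = n₁ + n₂ − 2 = 46
Two-sided p-value ≈ 0.2011
Since p ≈ 0.2011 > α = 0.01, fail to reject H0; the data do not provide sufficient evidence against H0.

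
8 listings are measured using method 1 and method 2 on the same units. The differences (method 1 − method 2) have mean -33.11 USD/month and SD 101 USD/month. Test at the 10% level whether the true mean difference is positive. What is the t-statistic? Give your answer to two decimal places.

-0.93

H0: μ_d = 0; H1: μ_d > 0 (paired t-test on the differences, right-tailed).
t = d̄/(s_d/√n) = -33.11/(101/√8) = -0.93
df = n − 1 = 7
p-value = P(T ≥ -0.93) ≈ 0.8077
Since p ≈ 0.8077 > α = 0.1, fail to reject H0; the data do not provide sufficient evidence against H0.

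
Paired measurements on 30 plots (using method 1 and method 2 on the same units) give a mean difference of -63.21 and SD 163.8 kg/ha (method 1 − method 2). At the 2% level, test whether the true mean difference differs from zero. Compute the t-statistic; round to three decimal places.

H0: μ_d = 0; H1: μ_d ≠ 0 (paired t-test on the differences, two-sided).
t = d̄/(s_d/√n) = -63.21/(163.8/√30) = -2.114
df = n − 1 = 29
Two-sided p-value ≈ 0.043
Since p ≈ 0.043 > α = 0.02, fail to reject H0; the evidence is not statistically significant.

-2.114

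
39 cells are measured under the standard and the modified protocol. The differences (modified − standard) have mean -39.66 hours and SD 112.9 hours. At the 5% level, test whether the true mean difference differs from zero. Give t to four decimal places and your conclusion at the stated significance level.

t = -2.1938; reject H0

H0: μ_d = 0; H1: μ_d ≠ 0 (paired t-test on the differences, two-sided).
t = d̄/(s_d/√n) = -39.66/(112.9/√39) = -2.1938
df = n − 1 = 38
Two-sided p-value ≈ 0.0344
Since p ≈ 0.0344 < α = 0.05, reject H0; the evidence is statistically significant.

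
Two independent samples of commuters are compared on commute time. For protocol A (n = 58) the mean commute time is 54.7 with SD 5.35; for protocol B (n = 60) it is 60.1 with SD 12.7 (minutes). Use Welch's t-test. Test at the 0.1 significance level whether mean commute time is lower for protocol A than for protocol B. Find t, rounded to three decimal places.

Let group 1 = protocol A, group 2 = protocol B. H0: μ_1 = μ_2; H1: μ_1 < μ_2 (Welch's two-sample t-test, left-tailed).
t = (x̄_1 − x̄_2)/√(s_1²/n_1 + s_2²/n_2) = (54.7 − 60.1)/√(5.35²/58 + 12.7²/60) = -3.027
Welch–Satterthwaite df ≈ 79.86
p-value = P(T ≤ -3.027) ≈ 0.0017
Since p ≈ 0.0017 < α = 0.1, reject H0; the evidence is statistically significant.

-3.027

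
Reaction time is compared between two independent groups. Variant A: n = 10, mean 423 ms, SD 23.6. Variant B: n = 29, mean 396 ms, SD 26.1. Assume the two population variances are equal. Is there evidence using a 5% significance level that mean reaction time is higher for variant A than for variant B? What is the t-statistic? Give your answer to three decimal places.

2.886

Let group 1 = variant A, group 2 = variant B. H0: μ_1 = μ_2; H1: μ_1 > μ_2 (two-sample pooled-variance t-test, right-tailed).
s_p² = [(10−1)·23.6² + (29−1)·26.1²]/(10+29−2) = 650.987
t = (423 − 396)/√[650.987·(1/10 + 1/29)] = 2.886
df = n₁ + n₂ − 2 = 37
p-value = P(T ≥ 2.886) ≈ 0.0032
Since p ≈ 0.0032 < α = 0.05, reject H0; the data support H1.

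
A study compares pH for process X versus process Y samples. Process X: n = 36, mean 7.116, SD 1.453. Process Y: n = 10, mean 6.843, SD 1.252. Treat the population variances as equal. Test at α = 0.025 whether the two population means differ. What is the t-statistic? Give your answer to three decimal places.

0.540

Let group 1 = process X, group 2 = process Y. H0: μ_1 = μ_2; H1: μ_1 ≠ μ_2 (two-sample pooled-variance t-test, two-sided).
s_p² = [(36−1)·1.453² + (10−1)·1.252²]/(36+10−2) = 2
t = (7.116 − 6.843)/√[2·(1/36 + 1/10)] = 0.540
df = n₁ + n₂ − 2 = 44
Two-sided p-value ≈ 0.5919
Since p ≈ 0.5919 > α = 0.025, fail to reject H0; the data do not provide sufficient evidence against H0.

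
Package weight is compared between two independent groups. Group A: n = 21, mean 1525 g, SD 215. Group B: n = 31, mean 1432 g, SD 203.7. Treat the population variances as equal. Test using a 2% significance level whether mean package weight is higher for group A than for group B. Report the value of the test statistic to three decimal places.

1.580

Let group 1 = group A, group 2 = group B. H0: μ_1 = μ_2; H1: μ_1 > μ_2 (two-sample pooled-variance t-test, right-tailed).
s_p² = [(21−1)·215² + (31−1)·203.7²]/(21+31−2) = 43386.2
t = (1525 − 1432)/√[43386.2·(1/21 + 1/31)] = 1.580
df = n₁ + n₂ − 2 = 50
p-value = P(T ≥ 1.580) ≈ 0.0602
Since p ≈ 0.0602 > α = 0.02, fail to reject H0; the data do not provide sufficient evidence against H0.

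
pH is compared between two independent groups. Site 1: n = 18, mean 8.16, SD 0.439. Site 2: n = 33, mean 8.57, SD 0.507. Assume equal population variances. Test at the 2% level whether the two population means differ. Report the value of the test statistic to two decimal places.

Let group 1 = site 1, group 2 = site 2. H0: μ_1 = μ_2; H1: μ_1 ≠ μ_2 (two-sample pooled-variance t-test, two-sided).
s_p² = [(18−1)·0.439² + (33−1)·0.507²]/(18+33−2) = 0.234731
t = (8.16 − 8.57)/√[0.234731·(1/18 + 1/33)] = -2.89
df = n₁ + n₂ − 2 = 49
Two-sided p-value ≈ 0.0058
Since p ≈ 0.0058 < α = 0.02, reject H0; the evidence is statistically significant.

-2.89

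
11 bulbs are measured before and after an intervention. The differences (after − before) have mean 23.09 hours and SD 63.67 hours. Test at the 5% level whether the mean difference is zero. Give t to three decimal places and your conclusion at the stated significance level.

t = 1.203; fail to reject H0

H0: μ_d = 0; H1: μ_d ≠ 0 (paired t-test on the differences, two-sided).
t = d̄/(s_d/√n) = 23.09/(63.67/√11) = 1.203
df = n − 1 = 10
Two-sided p-value ≈ 0.257
Since p ≈ 0.257 > α = 0.05, fail to reject H0; the data do not provide sufficient evidence against H0.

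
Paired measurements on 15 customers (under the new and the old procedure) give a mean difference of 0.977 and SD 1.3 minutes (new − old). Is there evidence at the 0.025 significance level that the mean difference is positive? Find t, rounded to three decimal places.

H0: μ_d = 0; H1: μ_d > 0 (paired t-test on the differences, right-tailed).
t = d̄/(s_d/√n) = 0.977/(1.3/√15) = 2.911
df = n − 1 = 14
p-value = P(T ≥ 2.911) ≈ 0.006
Since p ≈ 0.006 < α = 0.025, reject H0; the evidence is statistically significant.

2.911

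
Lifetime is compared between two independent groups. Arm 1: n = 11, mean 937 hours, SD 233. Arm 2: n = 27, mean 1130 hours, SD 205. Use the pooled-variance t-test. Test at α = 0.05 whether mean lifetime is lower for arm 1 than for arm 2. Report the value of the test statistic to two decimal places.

-2.53

Let group 1 = arm 1, group 2 = arm 2. H0: μ_1 = μ_2; H1: μ_1 < μ_2 (two-sample pooled-variance t-test, left-tailed).
s_p² = [(11−1)·233² + (27−1)·205²]/(11+27−2) = 45431.7
t = (937 − 1130)/√[45431.7·(1/11 + 1/27)] = -2.53
df = n₁ + n₂ − 2 = 36
p-value = P(T ≤ -2.53) ≈ 0.008
Since p ≈ 0.008 < α = 0.05, reject H0; the data support H1.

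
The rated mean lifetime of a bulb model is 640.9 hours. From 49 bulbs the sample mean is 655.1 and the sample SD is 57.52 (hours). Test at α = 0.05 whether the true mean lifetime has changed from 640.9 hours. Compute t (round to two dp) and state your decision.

t = 1.73; fail to reject H0

H0: μ = 640.9; H1: μ ≠ 640.9 (one-sample t-test, two-sided).
t = (x̄ − μ₀)/(s/√n) = (655.1 − 640.9)/(57.52/√49) = 1.73
df = n − 1 = 48
Two-sided p-value ≈ 0.0904
Since p ≈ 0.0904 > α = 0.05, fail to reject H0; the data do not provide sufficient evidence against H0.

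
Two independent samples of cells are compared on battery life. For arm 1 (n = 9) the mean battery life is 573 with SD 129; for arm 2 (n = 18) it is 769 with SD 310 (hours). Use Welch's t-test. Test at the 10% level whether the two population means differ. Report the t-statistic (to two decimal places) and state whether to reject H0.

t = -2.31; reject H0

Let group 1 = arm 1, group 2 = arm 2. H0: μ_1 = μ_2; H1: μ_1 ≠ μ_2 (Welch's two-sample t-test, two-sided).
t = (x̄_1 − x̄_2)/√(s_1²/n_1 + s_2²/n_2) = (573 − 769)/√(129²/9 + 310²/18) = -2.31
Welch–Satterthwaite df ≈ 24.56
Two-sided p-value ≈ 0.0295
Since p ≈ 0.0295 < α = 0.1, reject H0; the evidence is statistically significant.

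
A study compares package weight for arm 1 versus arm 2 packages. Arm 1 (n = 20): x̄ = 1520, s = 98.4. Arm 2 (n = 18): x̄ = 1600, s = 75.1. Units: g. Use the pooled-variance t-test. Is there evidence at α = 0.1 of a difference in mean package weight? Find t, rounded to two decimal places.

Let group 1 = arm 1, group 2 = arm 2. H0: μ_1 = μ_2; H1: μ_1 ≠ μ_2 (two-sample pooled-variance t-test, two-sided).
s_p² = [(20−1)·98.4² + (18−1)·75.1²]/(20+18−2) = 7773.58
t = (1520 − 1600)/√[7773.58·(1/20 + 1/18)] = -2.79
df = n₁ + n₂ − 2 = 36
Two-sided p-value ≈ 0.0083
Since p ≈ 0.0083 < α = 0.1, reject H0; the evidence is statistically significant.

-2.79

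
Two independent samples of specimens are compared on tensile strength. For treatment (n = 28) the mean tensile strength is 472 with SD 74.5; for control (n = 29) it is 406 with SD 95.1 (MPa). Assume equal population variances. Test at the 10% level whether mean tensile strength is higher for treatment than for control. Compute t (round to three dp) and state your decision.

t = 2.910; reject H0

Let group 1 = treatment, group 2 = control. H0: μ_1 = μ_2; H1: μ_1 > μ_2 (two-sample pooled-variance t-test, right-tailed).
s_p² = [(28−1)·74.5² + (29−1)·95.1²]/(28+29−2) = 7328.89
t = (472 − 406)/√[7328.89·(1/28 + 1/29)] = 2.910
df = n₁ + n₂ − 2 = 55
p-value = P(T ≥ 2.910) ≈ 0.003
Since p ≈ 0.003 < α = 0.1, reject H0; the data support H1.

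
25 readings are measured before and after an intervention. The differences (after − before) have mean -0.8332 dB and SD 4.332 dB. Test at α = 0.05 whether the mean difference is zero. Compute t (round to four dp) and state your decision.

H0: μ_d = 0; H1: μ_d ≠ 0 (paired t-test on the differences, two-sided).
t = d̄/(s_d/√n) = -0.8332/(4.332/√25) = -0.9617
df = n − 1 = 24
Two-sided p-value ≈ 0.3458
Since p ≈ 0.3458 > α = 0.05, fail to reject H0; the data do not provide sufficient evidence against H0.

t = -0.9617; fail to reject H0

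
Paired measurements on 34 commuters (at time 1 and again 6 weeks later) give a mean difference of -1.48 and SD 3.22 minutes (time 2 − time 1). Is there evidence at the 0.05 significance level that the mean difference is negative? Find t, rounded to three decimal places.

-2.680

H0: μ_d = 0; H1: μ_d < 0 (paired t-test on the differences, left-tailed).
t = d̄/(s_d/√n) = -1.48/(3.22/√34) = -2.680
df = n − 1 = 33
p-value = P(T ≤ -2.680) ≈ 0.0057
Since p ≈ 0.0057 < α = 0.05, reject H0; the evidence is statistically significant.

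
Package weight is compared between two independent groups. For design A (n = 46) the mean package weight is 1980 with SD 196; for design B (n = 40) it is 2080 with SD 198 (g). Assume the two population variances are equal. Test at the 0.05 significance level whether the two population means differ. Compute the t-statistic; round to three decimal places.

Let group 1 = design A, group 2 = design B. H0: μ_1 = μ_2; H1: μ_1 ≠ μ_2 (two-sample pooled-variance t-test, two-sided).
s_p² = [(46−1)·196² + (40−1)·198²]/(46+40−2) = 38781.9
t = (1980 − 2080)/√[38781.9·(1/46 + 1/40)] = -2.349
df = n₁ + n₂ − 2 = 84
Two-sided p-value ≈ 0.021
Since p ≈ 0.021 < α = 0.05, reject H0; the evidence is statistically significant.

-2.349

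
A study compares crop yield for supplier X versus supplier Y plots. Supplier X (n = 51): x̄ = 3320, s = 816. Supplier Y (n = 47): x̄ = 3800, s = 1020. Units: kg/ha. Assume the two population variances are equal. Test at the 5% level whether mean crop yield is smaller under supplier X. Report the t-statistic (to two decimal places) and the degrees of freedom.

Let group 1 = supplier X, group 2 = supplier Y. H0: μ_1 = μ_2; H1: μ_1 < μ_2 (two-sample pooled-variance t-test, left-tailed).
s_p² = [(51−1)·816² + (47−1)·1020²]/(51+47−2) = 845325
t = (3320 − 3800)/√[845325·(1/51 + 1/47)] = -2.58
df = n₁ + n₂ − 2 = 96
p-value = P(T ≤ -2.58) ≈ 0.006
Since p ≈ 0.006 < α = 0.05, reject H0; the data support H1.

t = -2.58, df = 96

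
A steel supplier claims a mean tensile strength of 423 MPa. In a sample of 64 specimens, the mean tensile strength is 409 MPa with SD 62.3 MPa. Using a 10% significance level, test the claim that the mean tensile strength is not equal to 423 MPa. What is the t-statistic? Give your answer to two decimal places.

-1.80

H0: μ = 423; H1: μ ≠ 423 (one-sample t-test, two-sided).
t = (x̄ − μ₀)/(s/√n) = (409 − 423)/(62.3/√64) = -1.80
df = n − 1 = 63
Two-sided p-value ≈ 0.077
Since p ≈ 0.077 < α = 0.1, reject H0; the evidence is statistically significant.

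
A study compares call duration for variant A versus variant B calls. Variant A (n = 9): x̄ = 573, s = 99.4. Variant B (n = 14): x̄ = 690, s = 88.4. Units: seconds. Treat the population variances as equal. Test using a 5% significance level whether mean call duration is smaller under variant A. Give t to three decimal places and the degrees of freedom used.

t = -2.953, df = 21

Let group 1 = variant A, group 2 = variant B. H0: μ_1 = μ_2; H1: μ_1 < μ_2 (two-sample pooled-variance t-test, left-tailed).
s_p² = [(9−1)·99.4² + (14−1)·88.4²]/(9+14−2) = 8601.53
t = (573 − 690)/√[8601.53·(1/9 + 1/14)] = -2.953
df = n₁ + n₂ − 2 = 21
p-value = P(T ≤ -2.953) ≈ 0.0038
Since p ≈ 0.0038 < α = 0.05, reject H0; the data support H1.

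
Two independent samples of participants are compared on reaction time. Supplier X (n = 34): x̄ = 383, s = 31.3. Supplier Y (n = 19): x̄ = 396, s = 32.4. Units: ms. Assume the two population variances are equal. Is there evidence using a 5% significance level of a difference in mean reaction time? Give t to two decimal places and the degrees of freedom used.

Let group 1 = supplier X, group 2 = supplier Y. H0: μ_1 = μ_2; H1: μ_1 ≠ μ_2 (two-sample pooled-variance t-test, two-sided).
s_p² = [(34−1)·31.3² + (19−1)·32.4²]/(34+19−2) = 1004.42
t = (383 − 396)/√[1004.42·(1/34 + 1/19)] = -1.43
df = n₁ + n₂ − 2 = 51
Two-sided p-value ≈ 0.1582
Since p ≈ 0.1582 > α = 0.05, fail to reject H0; the evidence is not statistically significant.

t = -1.43, df = 51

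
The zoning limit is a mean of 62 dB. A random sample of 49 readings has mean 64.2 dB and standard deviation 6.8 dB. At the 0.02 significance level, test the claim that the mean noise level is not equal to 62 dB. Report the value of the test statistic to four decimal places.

H0: μ = 62; H1: μ ≠ 62 (one-sample t-test, two-sided).
t = (x̄ − μ₀)/(s/√n) = (64.2 − 62)/(6.8/√49) = 2.2647
df = n − 1 = 48
Two-sided p-value ≈ 0.028
Since p ≈ 0.028 > α = 0.02, fail to reject H0; the evidence is not statistically significant.

2.2647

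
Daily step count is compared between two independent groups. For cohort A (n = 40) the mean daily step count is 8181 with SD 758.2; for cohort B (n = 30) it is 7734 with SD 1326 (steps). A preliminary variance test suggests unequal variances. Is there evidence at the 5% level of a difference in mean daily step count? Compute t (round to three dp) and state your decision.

Let group 1 = cohort A, group 2 = cohort B. H0: μ_1 = μ_2; H1: μ_1 ≠ μ_2 (Welch's two-sample t-test, two-sided).
t = (x̄_1 − x̄_2)/√(s_1²/n_1 + s_2²/n_2) = (8181 − 7734)/√(758.2²/40 + 1326²/30) = 1.655
Welch–Satterthwaite df ≈ 43.04
Two-sided p-value ≈ 0.105
Since p ≈ 0.105 > α = 0.05, fail to reject H0; the evidence is not statistically significant.

t = 1.655; fail to reject H0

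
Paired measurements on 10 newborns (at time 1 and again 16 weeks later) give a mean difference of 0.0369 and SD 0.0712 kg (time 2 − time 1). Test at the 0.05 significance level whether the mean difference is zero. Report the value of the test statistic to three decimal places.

1.639

H0: μ_d = 0; H1: μ_d ≠ 0 (paired t-test on the differences, two-sided).
t = d̄/(s_d/√n) = 0.0369/(0.0712/√10) = 1.639
df = n − 1 = 9
Two-sided p-value ≈ 0.136
Since p ≈ 0.136 > α = 0.05, fail to reject H0; the data do not provide sufficient evidence against H0.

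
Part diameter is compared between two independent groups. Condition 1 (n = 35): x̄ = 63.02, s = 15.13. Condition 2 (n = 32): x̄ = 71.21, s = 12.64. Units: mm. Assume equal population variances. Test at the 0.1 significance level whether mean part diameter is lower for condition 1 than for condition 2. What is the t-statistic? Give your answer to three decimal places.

Let group 1 = condition 1, group 2 = condition 2. H0: μ_1 = μ_2; H1: μ_1 < μ_2 (two-sample pooled-variance t-test, left-tailed).
s_p² = [(35−1)·15.13² + (32−1)·12.64²]/(35+32−2) = 195.939
t = (63.02 − 71.21)/√[195.939·(1/35 + 1/32)] = -2.392
df = n₁ + n₂ − 2 = 65
p-value = P(T ≤ -2.392) ≈ 0.0098
Since p ≈ 0.0098 < α = 0.1, reject H0; the data support H1.

-2.392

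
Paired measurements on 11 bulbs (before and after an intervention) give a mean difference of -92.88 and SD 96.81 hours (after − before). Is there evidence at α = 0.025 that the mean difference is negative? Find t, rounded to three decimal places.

H0: μ_d = 0; H1: μ_d < 0 (paired t-test on the differences, left-tailed).
t = d̄/(s_d/√n) = -92.88/(96.81/√11) = -3.182
df = n − 1 = 10
p-value = P(T ≤ -3.182) ≈ 0.005
Since p ≈ 0.005 < α = 0.025, reject H0; the data support H1.

-3.182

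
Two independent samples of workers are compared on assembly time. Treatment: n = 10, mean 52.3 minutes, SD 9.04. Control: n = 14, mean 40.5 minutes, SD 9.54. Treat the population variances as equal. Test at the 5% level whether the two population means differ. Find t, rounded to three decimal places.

Let group 1 = treatment, group 2 = control. H0: μ_1 = μ_2; H1: μ_1 ≠ μ_2 (two-sample pooled-variance t-test, two-sided).
s_p² = [(10−1)·9.04² + (14−1)·9.54²]/(10+14−2) = 87.2111
t = (52.3 − 40.5)/√[87.2111·(1/10 + 1/14)] = 3.052
df = n₁ + n₂ − 2 = 22
Two-sided p-value ≈ 0.006
Since p ≈ 0.006 < α = 0.05, reject H0; the data support H1.

3.052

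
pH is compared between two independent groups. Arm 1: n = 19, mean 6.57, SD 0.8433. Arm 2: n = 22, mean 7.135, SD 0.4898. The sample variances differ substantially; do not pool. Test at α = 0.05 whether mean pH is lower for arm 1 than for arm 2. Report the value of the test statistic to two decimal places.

-2.57

Let group 1 = arm 1, group 2 = arm 2. H0: μ_1 = μ_2; H1: μ_1 < μ_2 (Welch's two-sample t-test, left-tailed).
t = (x̄_1 − x̄_2)/√(s_1²/n_1 + s_2²/n_2) = (6.57 − 7.135)/√(0.8433²/19 + 0.4898²/22) = -2.57
Welch–Satterthwaite df ≈ 27.98
p-value = P(T ≤ -2.57) ≈ 0.0079
Since p ≈ 0.0079 < α = 0.05, reject H0; the data support H1.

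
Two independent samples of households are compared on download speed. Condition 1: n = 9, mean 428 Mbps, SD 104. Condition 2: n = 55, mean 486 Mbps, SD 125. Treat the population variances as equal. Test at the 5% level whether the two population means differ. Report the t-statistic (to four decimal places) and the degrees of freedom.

Let group 1 = condition 1, group 2 = condition 2. H0: μ_1 = μ_2; H1: μ_1 ≠ μ_2 (two-sample pooled-variance t-test, two-sided).
s_p² = [(9−1)·104² + (55−1)·125²]/(9+55−2) = 15004.5
t = (428 − 486)/√[15004.5·(1/9 + 1/55)] = -1.3168
df = n₁ + n₂ − 2 = 62
Two-sided p-value ≈ 0.1927
Since p ≈ 0.1927 > α = 0.05, fail to reject H0; the data do not provide sufficient evidence against H0.

t = -1.3168, df = 62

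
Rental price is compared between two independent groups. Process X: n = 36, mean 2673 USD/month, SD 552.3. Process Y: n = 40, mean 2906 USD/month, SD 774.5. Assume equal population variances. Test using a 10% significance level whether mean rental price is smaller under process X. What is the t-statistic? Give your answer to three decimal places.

-1.495

Let group 1 = process X, group 2 = process Y. H0: μ_1 = μ_2; H1: μ_1 < μ_2 (two-sample pooled-variance t-test, left-tailed).
s_p² = [(36−1)·552.3² + (40−1)·774.5²]/(36+40−2) = 460411
t = (2673 − 2906)/√[460411·(1/36 + 1/40)] = -1.495
df = n₁ + n₂ − 2 = 74
p-value = P(T ≤ -1.495) ≈ 0.0696
Since p ≈ 0.0696 < α = 0.1, reject H0; the evidence is statistically significant.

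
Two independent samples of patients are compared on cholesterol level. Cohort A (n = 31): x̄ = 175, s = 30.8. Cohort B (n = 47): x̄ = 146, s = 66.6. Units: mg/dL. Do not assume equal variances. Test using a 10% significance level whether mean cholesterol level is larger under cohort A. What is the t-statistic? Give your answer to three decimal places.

2.594

Let group 1 = cohort A, group 2 = cohort B. H0: μ_1 = μ_2; H1: μ_1 > μ_2 (Welch's two-sample t-test, right-tailed).
t = (x̄_1 − x̄_2)/√(s_1²/n_1 + s_2²/n_2) = (175 − 146)/√(30.8²/31 + 66.6²/47) = 2.594
Welch–Satterthwaite df ≈ 69.47
p-value = P(T ≥ 2.594) ≈ 0.006
Since p ≈ 0.006 < α = 0.1, reject H0; the data support H1.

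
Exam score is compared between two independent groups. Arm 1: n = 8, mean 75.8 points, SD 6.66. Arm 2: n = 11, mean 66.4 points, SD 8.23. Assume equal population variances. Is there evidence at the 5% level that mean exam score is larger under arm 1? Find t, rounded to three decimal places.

2.654

Let group 1 = arm 1, group 2 = arm 2. H0: μ_1 = μ_2; H1: μ_1 > μ_2 (two-sample pooled-variance t-test, right-tailed).
s_p² = [(8−1)·6.66² + (11−1)·8.23²]/(8+11−2) = 58.107
t = (75.8 − 66.4)/√[58.107·(1/8 + 1/11)] = 2.654
df = n₁ + n₂ − 2 = 17
p-value = P(T ≥ 2.654) ≈ 0.0084
Since p ≈ 0.0084 < α = 0.05, reject H0; the evidence is statistically significant.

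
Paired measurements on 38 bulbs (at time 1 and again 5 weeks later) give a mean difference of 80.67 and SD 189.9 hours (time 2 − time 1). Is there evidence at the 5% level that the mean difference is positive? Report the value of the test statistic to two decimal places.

H0: μ_d = 0; H1: μ_d > 0 (paired t-test on the differences, right-tailed).
t = d̄/(s_d/√n) = 80.67/(189.9/√38) = 2.62
df = n − 1 = 37
p-value = P(T ≥ 2.62) ≈ 0.0064
Since p ≈ 0.0064 < α = 0.05, reject H0; the data support H1.

2.62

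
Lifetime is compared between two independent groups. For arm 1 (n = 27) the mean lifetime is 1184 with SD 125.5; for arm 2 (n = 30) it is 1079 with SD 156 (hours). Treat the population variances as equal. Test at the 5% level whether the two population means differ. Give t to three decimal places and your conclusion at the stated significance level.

t = 2.780; reject H0

Let group 1 = arm 1, group 2 = arm 2. H0: μ_1 = μ_2; H1: μ_1 ≠ μ_2 (two-sample pooled-variance t-test, two-sided).
s_p² = [(27−1)·125.5² + (30−1)·156²]/(27+30−2) = 20277.3
t = (1184 − 1079)/√[20277.3·(1/27 + 1/30)] = 2.780
df = n₁ + n₂ − 2 = 55
Two-sided p-value ≈ 0.007
Since p ≈ 0.007 < α = 0.05, reject H0; the evidence is statistically significant.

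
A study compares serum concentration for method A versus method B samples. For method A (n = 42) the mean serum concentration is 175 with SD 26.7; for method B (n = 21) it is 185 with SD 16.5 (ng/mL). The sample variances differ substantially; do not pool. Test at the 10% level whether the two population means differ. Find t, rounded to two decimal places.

Let group 1 = method A, group 2 = method B. H0: μ_1 = μ_2; H1: μ_1 ≠ μ_2 (Welch's two-sample t-test, two-sided).
t = (x̄_1 − x̄_2)/√(s_1²/n_1 + s_2²/n_2) = (175 − 185)/√(26.7²/42 + 16.5²/21) = -1.83
Welch–Satterthwaite df ≈ 58.08
Two-sided p-value ≈ 0.073
Since p ≈ 0.073 < α = 0.1, reject H0; the evidence is statistically significant.

-1.83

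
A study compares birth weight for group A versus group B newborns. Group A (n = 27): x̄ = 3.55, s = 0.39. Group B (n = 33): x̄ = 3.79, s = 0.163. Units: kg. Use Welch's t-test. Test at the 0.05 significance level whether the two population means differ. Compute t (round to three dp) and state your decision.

Let group 1 = group A, group 2 = group B. H0: μ_1 = μ_2; H1: μ_1 ≠ μ_2 (Welch's two-sample t-test, two-sided).
t = (x̄_1 − x̄_2)/√(s_1²/n_1 + s_2²/n_2) = (3.55 − 3.79)/√(0.39²/27 + 0.163²/33) = -2.991
Welch–Satterthwaite df ≈ 33.41
Two-sided p-value ≈ 0.005
Since p ≈ 0.005 < α = 0.05, reject H0; the evidence is statistically significant.

t = -2.991; reject H0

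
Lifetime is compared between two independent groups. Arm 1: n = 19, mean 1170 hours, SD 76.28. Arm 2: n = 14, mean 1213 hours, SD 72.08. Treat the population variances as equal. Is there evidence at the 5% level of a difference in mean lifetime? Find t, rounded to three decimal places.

-1.638

Let group 1 = arm 1, group 2 = arm 2. H0: μ_1 = μ_2; H1: μ_1 ≠ μ_2 (two-sample pooled-variance t-test, two-sided).
s_p² = [(19−1)·76.28² + (14−1)·72.08²]/(19+14−2) = 5557.33
t = (1170 − 1213)/√[5557.33·(1/19 + 1/14)] = -1.638
df = n₁ + n₂ − 2 = 31
Two-sided p-value ≈ 0.1116
Since p ≈ 0.1116 > α = 0.05, fail to reject H0; the evidence is not statistically significant.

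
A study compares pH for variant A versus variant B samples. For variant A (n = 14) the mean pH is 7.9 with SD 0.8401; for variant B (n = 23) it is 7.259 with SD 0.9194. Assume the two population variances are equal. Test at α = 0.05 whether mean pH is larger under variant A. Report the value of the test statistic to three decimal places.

2.123

Let group 1 = variant A, group 2 = variant B. H0: μ_1 = μ_2; H1: μ_1 > μ_2 (two-sample pooled-variance t-test, right-tailed).
s_p² = [(14−1)·0.8401² + (23−1)·0.9194²]/(14+23−2) = 0.793472
t = (7.9 − 7.259)/√[0.793472·(1/14 + 1/23)] = 2.123
df = n₁ + n₂ − 2 = 35
p-value = P(T ≥ 2.123) ≈ 0.0205
Since p ≈ 0.0205 < α = 0.05, reject H0; the evidence is statistically significant.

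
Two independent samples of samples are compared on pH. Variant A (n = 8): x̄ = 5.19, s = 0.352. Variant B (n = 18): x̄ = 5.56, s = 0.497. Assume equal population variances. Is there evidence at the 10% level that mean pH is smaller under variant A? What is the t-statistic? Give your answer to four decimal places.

Let group 1 = variant A, group 2 = variant B. H0: μ_1 = μ_2; H1: μ_1 < μ_2 (two-sample pooled-variance t-test, left-tailed).
s_p² = [(8−1)·0.352² + (18−1)·0.497²]/(8+18−2) = 0.211103
t = (5.19 − 5.56)/√[0.211103·(1/8 + 1/18)] = -1.8952
df = n₁ + n₂ − 2 = 24
p-value = P(T ≤ -1.8952) ≈ 0.0351
Since p ≈ 0.0351 < α = 0.1, reject H0; the evidence is statistically significant.

-1.8952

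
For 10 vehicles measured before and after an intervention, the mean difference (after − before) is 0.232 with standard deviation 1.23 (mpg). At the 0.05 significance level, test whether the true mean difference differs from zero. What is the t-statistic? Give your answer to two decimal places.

0.60

H0: μ_d = 0; H1: μ_d ≠ 0 (paired t-test on the differences, two-sided).
t = d̄/(s_d/√n) = 0.232/(1.23/√10) = 0.60
df = n − 1 = 9
Two-sided p-value ≈ 0.566
Since p ≈ 0.566 > α = 0.05, fail to reject H0; the evidence is not statistically significant.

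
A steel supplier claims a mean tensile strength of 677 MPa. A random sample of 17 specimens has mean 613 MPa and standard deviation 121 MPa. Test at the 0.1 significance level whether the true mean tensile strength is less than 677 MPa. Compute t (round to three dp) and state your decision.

H0: μ = 677; H1: μ < 677 (one-sample t-test, left-tailed).
t = (x̄ − μ₀)/(s/√n) = (613 − 677)/(121/√17) = -2.181
df = n − 1 = 16
p-value = P(T ≤ -2.181) ≈ 0.022
Since p ≈ 0.022 < α = 0.1, reject H0; the data support H1.

t = -2.181; reject H0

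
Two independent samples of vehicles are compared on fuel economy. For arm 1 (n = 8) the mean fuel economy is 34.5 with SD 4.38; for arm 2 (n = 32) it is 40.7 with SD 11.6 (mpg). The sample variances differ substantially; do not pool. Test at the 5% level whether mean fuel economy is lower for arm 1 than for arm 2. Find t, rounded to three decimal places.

-2.413

Let group 1 = arm 1, group 2 = arm 2. H0: μ_1 = μ_2; H1: μ_1 < μ_2 (Welch's two-sample t-test, left-tailed).
t = (x̄_1 − x̄_2)/√(s_1²/n_1 + s_2²/n_2) = (34.5 − 40.7)/√(4.38²/8 + 11.6²/32) = -2.413
Welch–Satterthwaite df ≈ 31.32
p-value = P(T ≤ -2.413) ≈ 0.0109
Since p ≈ 0.0109 < α = 0.05, reject H0; the evidence is statistically significant.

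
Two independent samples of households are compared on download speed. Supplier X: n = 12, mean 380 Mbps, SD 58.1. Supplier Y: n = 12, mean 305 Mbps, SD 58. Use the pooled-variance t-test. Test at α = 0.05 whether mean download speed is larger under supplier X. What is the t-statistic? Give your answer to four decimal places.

3.1647

Let group 1 = supplier X, group 2 = supplier Y. H0: μ_1 = μ_2; H1: μ_1 > μ_2 (two-sample pooled-variance t-test, right-tailed).
s_p² = [(12−1)·58.1² + (12−1)·58²]/(12+12−2) = 3369.8
t = (380 − 305)/√[3369.8·(1/12 + 1/12)] = 3.1647
df = n₁ + n₂ − 2 = 22
p-value = P(T ≥ 3.1647) ≈ 0.002
Since p ≈ 0.002 < α = 0.05, reject H0; the data support H1.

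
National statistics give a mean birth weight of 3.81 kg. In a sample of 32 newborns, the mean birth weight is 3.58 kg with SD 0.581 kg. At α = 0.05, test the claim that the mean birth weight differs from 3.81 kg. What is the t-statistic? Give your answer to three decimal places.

-2.239

H0: μ = 3.81; H1: μ ≠ 3.81 (one-sample t-test, two-sided).
t = (x̄ − μ₀)/(s/√n) = (3.58 − 3.81)/(0.581/√32) = -2.239
df = n − 1 = 31
Two-sided p-value ≈ 0.0324
Since p ≈ 0.0324 < α = 0.05, reject H0; the evidence is statistically significant.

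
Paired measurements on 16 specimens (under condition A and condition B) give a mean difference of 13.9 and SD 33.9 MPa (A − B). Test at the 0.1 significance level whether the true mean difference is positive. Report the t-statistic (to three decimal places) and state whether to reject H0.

t = 1.640; reject H0

H0: μ_d = 0; H1: μ_d > 0 (paired t-test on the differences, right-tailed).
t = d̄/(s_d/√n) = 13.9/(33.9/√16) = 1.640
df = n − 1 = 15
p-value = P(T ≥ 1.640) ≈ 0.061
Since p ≈ 0.061 < α = 0.1, reject H0; the evidence is statistically significant.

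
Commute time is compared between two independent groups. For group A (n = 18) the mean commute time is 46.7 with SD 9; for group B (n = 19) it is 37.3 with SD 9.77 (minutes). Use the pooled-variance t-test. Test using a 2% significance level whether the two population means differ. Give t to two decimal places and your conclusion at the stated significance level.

Let group 1 = group A, group 2 = group B. H0: μ_1 = μ_2; H1: μ_1 ≠ μ_2 (two-sample pooled-variance t-test, two-sided).
s_p² = [(18−1)·9² + (19−1)·9.77²]/(18+19−2) = 88.4329
t = (46.7 − 37.3)/√[88.4329·(1/18 + 1/19)] = 3.04
df = n₁ + n₂ − 2 = 35
Two-sided p-value ≈ 0.0045
Since p ≈ 0.0045 < α = 0.02, reject H0; the data support H1.

t = 3.04; reject H0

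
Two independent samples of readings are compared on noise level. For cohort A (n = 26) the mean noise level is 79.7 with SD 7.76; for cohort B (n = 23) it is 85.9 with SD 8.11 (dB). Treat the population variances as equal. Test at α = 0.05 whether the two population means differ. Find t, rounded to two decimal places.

Let group 1 = cohort A, group 2 = cohort B. H0: μ_1 = μ_2; H1: μ_1 ≠ μ_2 (two-sample pooled-variance t-test, two-sided).
s_p² = [(26−1)·7.76² + (23−1)·8.11²]/(26+23−2) = 62.8176
t = (79.7 − 85.9)/√[62.8176·(1/26 + 1/23)] = -2.73
df = n₁ + n₂ − 2 = 47
Two-sided p-value ≈ 0.0088
Since p ≈ 0.0088 < α = 0.05, reject H0; the evidence is statistically significant.

-2.73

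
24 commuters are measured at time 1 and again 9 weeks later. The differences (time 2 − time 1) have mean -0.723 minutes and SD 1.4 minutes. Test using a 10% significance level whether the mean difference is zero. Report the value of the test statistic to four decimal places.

H0: μ_d = 0; H1: μ_d ≠ 0 (paired t-test on the differences, two-sided).
t = d̄/(s_d/√n) = -0.723/(1.4/√24) = -2.5300
df = n − 1 = 23
Two-sided p-value ≈ 0.019
Since p ≈ 0.019 < α = 0.1, reject H0; the evidence is statistically significant.

-2.5300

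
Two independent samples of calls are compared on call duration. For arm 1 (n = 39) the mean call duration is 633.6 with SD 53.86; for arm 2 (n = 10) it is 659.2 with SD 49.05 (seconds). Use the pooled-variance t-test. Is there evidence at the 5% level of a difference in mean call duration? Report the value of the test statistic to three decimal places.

Let group 1 = arm 1, group 2 = arm 2. H0: μ_1 = μ_2; H1: μ_1 ≠ μ_2 (two-sample pooled-variance t-test, two-sided).
s_p² = [(39−1)·53.86² + (10−1)·49.05²]/(39+10−2) = 2806.11
t = (633.6 − 659.2)/√[2806.11·(1/39 + 1/10)] = -1.363
df = n₁ + n₂ − 2 = 47
Two-sided p-value ≈ 0.179
Since p ≈ 0.179 > α = 0.05, fail to reject H0; the evidence is not statistically significant.

-1.363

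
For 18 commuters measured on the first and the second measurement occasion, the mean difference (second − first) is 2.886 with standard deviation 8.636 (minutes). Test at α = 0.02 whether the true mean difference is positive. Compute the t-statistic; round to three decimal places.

H0: μ_d = 0; H1: μ_d > 0 (paired t-test on the differences, right-tailed).
t = d̄/(s_d/√n) = 2.886/(8.636/√18) = 1.418
df = n − 1 = 17
p-value = P(T ≥ 1.418) ≈ 0.087
Since p ≈ 0.087 > α = 0.02, fail to reject H0; the data do not provide sufficient evidence against H0.

1.418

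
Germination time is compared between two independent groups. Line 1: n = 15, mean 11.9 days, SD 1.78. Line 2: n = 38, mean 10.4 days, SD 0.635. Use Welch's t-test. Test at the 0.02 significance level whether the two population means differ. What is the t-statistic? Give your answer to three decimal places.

3.185

Let group 1 = line 1, group 2 = line 2. H0: μ_1 = μ_2; H1: μ_1 ≠ μ_2 (Welch's two-sample t-test, two-sided).
t = (x̄_1 − x̄_2)/√(s_1²/n_1 + s_2²/n_2) = (11.9 − 10.4)/√(1.78²/15 + 0.635²/38) = 3.185
Welch–Satterthwaite df ≈ 15.43
Two-sided p-value ≈ 0.006
Since p ≈ 0.006 < α = 0.02, reject H0; the evidence is statistically significant.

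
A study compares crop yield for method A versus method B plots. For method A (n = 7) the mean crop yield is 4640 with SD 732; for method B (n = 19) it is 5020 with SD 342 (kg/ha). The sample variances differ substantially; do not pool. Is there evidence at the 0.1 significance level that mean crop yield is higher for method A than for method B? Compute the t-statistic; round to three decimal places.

-1.321

Let group 1 = method A, group 2 = method B. H0: μ_1 = μ_2; H1: μ_1 > μ_2 (Welch's two-sample t-test, right-tailed).
t = (x̄_1 − x̄_2)/√(s_1²/n_1 + s_2²/n_2) = (4640 − 5020)/√(732²/7 + 342²/19) = -1.321
Welch–Satterthwaite df ≈ 6.99
p-value = P(T ≥ -1.321) ≈ 0.886
Since p ≈ 0.886 > α = 0.1, fail to reject H0; the data do not provide sufficient evidence against H0.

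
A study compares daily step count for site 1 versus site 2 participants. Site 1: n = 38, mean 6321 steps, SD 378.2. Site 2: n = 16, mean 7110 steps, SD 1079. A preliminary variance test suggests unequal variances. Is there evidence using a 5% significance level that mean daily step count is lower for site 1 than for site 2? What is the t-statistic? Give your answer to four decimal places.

-2.8521

Let group 1 = site 1, group 2 = site 2. H0: μ_1 = μ_2; H1: μ_1 < μ_2 (Welch's two-sample t-test, left-tailed).
t = (x̄_1 − x̄_2)/√(s_1²/n_1 + s_2²/n_2) = (6321 − 7110)/√(378.2²/38 + 1079²/16) = -2.8521
Welch–Satterthwaite df ≈ 16.57
p-value = P(T ≤ -2.8521) ≈ 0.006
Since p ≈ 0.006 < α = 0.05, reject H0; the data support H1.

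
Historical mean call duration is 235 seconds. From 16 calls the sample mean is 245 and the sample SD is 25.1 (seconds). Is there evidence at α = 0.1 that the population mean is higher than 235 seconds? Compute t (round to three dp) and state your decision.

H0: μ = 235; H1: μ > 235 (one-sample t-test, right-tailed).
t = (x̄ − μ₀)/(s/√n) = (245 − 235)/(25.1/√16) = 1.594
df = n − 1 = 15
p-value = P(T ≥ 1.594) ≈ 0.066
Since p ≈ 0.066 < α = 0.1, reject H0; the evidence is statistically significant.

t = 1.594; reject H0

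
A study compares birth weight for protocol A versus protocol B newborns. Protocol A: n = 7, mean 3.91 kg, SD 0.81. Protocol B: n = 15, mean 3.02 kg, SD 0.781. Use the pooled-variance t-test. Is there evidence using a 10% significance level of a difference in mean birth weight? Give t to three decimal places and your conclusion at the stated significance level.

t = 2.462; reject H0

Let group 1 = protocol A, group 2 = protocol B. H0: μ_1 = μ_2; H1: μ_1 ≠ μ_2 (two-sample pooled-variance t-test, two-sided).
s_p² = [(7−1)·0.81² + (15−1)·0.781²]/(7+15−2) = 0.623803
t = (3.91 − 3.02)/√[0.623803·(1/7 + 1/15)] = 2.462
df = n₁ + n₂ − 2 = 20
Two-sided p-value ≈ 0.023
Since p ≈ 0.023 < α = 0.1, reject H0; the evidence is statistically significant.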